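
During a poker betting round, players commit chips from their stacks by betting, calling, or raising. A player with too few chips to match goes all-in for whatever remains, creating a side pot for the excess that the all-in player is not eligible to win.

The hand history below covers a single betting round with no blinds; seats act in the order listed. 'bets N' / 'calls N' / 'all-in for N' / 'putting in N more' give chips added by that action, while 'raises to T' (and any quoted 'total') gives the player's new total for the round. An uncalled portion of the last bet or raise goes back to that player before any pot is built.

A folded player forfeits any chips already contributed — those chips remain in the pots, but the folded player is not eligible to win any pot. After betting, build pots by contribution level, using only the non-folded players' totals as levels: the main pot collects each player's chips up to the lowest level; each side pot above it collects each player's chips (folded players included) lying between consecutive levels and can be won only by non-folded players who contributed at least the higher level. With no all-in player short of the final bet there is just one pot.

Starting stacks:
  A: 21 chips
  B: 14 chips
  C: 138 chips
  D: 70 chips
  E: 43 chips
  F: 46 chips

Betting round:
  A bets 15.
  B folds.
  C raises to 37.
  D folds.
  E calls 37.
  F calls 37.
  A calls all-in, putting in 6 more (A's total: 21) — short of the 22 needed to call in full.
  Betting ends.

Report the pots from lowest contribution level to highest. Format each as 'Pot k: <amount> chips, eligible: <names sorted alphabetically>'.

Contributions: A=21, C=37, E=37, F=37
Folded: B, D
Pot levels (distinct totals of non-folded players): 21, 37
Layer 1-21: 21 each from A, C, E, F = 21*4 = 84 chips; eligible A, C, E, F
Layer 22-37: 16 each from C, E, F = 16*3 = 48 chips; eligible C, E, F

Pot 1: 84 chips, eligible: A, C, E, F
Pot 2: 48 chips, eligible: C, E, F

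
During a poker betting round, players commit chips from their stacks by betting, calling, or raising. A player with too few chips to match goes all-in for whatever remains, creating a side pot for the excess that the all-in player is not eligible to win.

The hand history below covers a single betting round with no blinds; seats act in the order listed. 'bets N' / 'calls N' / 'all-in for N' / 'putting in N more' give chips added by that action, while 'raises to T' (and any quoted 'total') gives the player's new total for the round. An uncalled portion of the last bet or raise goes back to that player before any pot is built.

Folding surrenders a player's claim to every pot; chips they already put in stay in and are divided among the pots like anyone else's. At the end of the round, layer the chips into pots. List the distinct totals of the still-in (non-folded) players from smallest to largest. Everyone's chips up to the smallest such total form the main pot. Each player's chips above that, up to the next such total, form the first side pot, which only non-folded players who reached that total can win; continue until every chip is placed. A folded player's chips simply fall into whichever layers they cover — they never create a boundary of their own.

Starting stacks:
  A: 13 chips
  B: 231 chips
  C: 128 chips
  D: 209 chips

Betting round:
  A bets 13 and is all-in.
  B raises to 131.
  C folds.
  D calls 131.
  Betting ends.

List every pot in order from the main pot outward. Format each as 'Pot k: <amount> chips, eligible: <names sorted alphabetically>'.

Pot 1: 39 chips, eligible: A, B, D
Pot 2: 236 chips, eligible: B, D

Derivation:
Contributions: A=13, B=131, D=131
Folded: C
Pot levels (distinct totals of non-folded players): 13, 131
Layer 1-13: 13 each from A, B, D = 13*3 = 39 chips; eligible A, B, D
Layer 14-131: 118 each from B, D = 118*2 = 236 chips; eligible B, D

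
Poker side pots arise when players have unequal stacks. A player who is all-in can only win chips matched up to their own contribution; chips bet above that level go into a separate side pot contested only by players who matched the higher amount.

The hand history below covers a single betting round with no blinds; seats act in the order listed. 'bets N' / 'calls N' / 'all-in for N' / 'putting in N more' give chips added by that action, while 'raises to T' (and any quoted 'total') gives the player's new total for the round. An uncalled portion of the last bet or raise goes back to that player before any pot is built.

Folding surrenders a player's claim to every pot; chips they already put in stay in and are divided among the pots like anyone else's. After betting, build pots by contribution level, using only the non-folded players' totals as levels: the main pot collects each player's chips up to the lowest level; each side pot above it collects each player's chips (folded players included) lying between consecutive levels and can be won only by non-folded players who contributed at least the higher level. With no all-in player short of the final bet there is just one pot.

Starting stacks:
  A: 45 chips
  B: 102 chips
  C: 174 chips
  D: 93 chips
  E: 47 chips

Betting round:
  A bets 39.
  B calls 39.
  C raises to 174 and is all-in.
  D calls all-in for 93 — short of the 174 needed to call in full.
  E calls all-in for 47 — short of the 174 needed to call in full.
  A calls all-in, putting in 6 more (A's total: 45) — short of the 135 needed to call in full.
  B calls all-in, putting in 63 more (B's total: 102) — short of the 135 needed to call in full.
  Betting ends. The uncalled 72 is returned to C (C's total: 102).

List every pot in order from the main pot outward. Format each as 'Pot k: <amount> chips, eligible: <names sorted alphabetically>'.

Contributions (after 72 returned to C): A=45, B=102, C=102, D=93, E=47
Pot levels (distinct totals of non-folded players): 45, 47, 93, 102
Layer 1-45: 45 each from A, B, C, D, E = 45*5 = 225 chips; eligible A, B, C, D, E
Layer 46-47: 2 each from B, C, D, E = 2*4 = 8 chips; eligible B, C, D, E
Layer 48-93: 46 each from B, C, D = 46*3 = 138 chips; eligible B, C, D
Layer 94-102: 9 each from B, C = 9*2 = 18 chips; eligible B, C

Pot 1: 225 chips, eligible: A, B, C, D, E
Pot 2: 8 chips, eligible: B, C, D, E
Pot 3: 138 chips, eligible: B, C, D
Pot 4: 18 chips, eligible: B, C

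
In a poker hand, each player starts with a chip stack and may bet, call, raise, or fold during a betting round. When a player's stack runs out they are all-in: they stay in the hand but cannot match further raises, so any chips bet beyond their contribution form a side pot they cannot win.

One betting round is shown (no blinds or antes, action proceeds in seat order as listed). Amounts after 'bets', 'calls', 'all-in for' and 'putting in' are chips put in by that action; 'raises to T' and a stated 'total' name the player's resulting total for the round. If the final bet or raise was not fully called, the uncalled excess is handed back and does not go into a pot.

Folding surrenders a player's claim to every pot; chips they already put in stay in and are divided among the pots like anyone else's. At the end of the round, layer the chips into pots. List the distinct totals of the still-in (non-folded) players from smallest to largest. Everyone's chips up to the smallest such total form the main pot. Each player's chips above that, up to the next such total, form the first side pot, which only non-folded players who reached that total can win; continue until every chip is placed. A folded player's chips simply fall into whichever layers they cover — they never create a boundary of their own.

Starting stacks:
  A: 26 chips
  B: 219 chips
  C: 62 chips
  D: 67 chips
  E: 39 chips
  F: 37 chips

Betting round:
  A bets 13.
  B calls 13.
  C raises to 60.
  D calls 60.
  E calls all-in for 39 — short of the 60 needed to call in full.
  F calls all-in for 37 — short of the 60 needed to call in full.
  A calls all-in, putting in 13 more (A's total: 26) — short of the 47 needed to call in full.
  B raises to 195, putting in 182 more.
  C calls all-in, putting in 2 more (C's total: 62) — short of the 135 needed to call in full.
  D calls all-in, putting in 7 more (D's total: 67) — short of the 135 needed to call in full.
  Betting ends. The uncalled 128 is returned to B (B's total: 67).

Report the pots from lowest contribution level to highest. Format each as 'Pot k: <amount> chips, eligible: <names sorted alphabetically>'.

Pot 1: 156 chips, eligible: A, B, C, D, E, F
Pot 2: 55 chips, eligible: B, C, D, E, F
Pot 3: 8 chips, eligible: B, C, D, E
Pot 4: 69 chips, eligible: B, C, D
Pot 5: 10 chips, eligible: B, D

Derivation:
Contributions (after 128 returned to B): A=26, B=67, C=62, D=67, E=39, F=37
Pot levels (distinct totals of non-folded players): 26, 37, 39, 62, 67
Layer 1-26: 26 each from A, B, C, D, E, F = 26*6 = 156 chips; eligible A, B, C, D, E, F
Layer 27-37: 11 each from B, C, D, E, F = 11*5 = 55 chips; eligible B, C, D, E, F
Layer 38-39: 2 each from B, C, D, E = 2*4 = 8 chips; eligible B, C, D, E
Layer 40-62: 23 each from B, C, D = 23*3 = 69 chips; eligible B, C, D
Layer 63-67: 5 each from B, D = 5*2 = 10 chips; eligible B, D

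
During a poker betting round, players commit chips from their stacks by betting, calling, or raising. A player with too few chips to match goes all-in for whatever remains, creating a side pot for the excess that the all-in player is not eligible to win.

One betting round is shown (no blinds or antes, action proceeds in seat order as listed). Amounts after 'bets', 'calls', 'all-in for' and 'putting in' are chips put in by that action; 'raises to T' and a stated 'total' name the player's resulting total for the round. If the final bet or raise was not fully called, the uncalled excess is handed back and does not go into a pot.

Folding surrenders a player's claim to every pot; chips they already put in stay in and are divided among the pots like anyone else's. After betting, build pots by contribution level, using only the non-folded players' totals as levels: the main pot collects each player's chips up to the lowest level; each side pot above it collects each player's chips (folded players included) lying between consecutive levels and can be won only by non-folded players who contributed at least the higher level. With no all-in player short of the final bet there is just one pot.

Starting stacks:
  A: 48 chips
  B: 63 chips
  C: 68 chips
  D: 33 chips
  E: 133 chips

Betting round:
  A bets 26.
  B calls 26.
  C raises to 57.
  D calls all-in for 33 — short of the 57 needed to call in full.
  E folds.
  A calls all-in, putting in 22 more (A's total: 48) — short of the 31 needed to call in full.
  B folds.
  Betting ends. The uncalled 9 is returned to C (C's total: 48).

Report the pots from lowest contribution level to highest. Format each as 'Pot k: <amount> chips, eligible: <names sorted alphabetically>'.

Contributions (after 9 returned to C): A=48, B=26, C=48, D=33
Folded: B, E
Pot levels (distinct totals of non-folded players): 33, 48
Layer 1-33: A 33 + B 26 + C 33 + D 33 = 125 chips; eligible A, C, D
Layer 34-48: 15 each from A, C = 15*2 = 30 chips; eligible A, C

Pot 1: 125 chips, eligible: A, C, D
Pot 2: 30 chips, eligible: A, C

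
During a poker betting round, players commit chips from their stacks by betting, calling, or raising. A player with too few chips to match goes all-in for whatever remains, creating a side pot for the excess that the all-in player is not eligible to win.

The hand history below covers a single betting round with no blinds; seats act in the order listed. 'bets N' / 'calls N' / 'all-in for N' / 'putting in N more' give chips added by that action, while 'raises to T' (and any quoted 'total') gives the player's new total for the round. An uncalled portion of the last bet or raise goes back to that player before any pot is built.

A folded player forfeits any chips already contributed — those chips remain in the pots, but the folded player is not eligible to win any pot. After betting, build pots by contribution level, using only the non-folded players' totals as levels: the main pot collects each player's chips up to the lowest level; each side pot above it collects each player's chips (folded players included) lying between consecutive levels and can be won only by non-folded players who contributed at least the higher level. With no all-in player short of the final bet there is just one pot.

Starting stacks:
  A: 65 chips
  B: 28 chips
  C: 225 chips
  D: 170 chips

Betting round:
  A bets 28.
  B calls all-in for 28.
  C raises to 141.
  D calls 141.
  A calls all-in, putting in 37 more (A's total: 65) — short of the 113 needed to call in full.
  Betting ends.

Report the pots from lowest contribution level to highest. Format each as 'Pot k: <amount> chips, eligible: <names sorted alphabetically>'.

Pot 1: 112 chips, eligible: A, B, C, D
Pot 2: 111 chips, eligible: A, C, D
Pot 3: 152 chips, eligible: C, D

Derivation:
Contributions: A=65, B=28, C=141, D=141
Pot levels (distinct totals of non-folded players): 28, 65, 141
Layer 1-28: 28 each from A, B, C, D = 28*4 = 112 chips; eligible A, B, C, D
Layer 29-65: 37 each from A, C, D = 37*3 = 111 chips; eligible A, C, D
Layer 66-141: 76 each from C, D = 76*2 = 152 chips; eligible C, D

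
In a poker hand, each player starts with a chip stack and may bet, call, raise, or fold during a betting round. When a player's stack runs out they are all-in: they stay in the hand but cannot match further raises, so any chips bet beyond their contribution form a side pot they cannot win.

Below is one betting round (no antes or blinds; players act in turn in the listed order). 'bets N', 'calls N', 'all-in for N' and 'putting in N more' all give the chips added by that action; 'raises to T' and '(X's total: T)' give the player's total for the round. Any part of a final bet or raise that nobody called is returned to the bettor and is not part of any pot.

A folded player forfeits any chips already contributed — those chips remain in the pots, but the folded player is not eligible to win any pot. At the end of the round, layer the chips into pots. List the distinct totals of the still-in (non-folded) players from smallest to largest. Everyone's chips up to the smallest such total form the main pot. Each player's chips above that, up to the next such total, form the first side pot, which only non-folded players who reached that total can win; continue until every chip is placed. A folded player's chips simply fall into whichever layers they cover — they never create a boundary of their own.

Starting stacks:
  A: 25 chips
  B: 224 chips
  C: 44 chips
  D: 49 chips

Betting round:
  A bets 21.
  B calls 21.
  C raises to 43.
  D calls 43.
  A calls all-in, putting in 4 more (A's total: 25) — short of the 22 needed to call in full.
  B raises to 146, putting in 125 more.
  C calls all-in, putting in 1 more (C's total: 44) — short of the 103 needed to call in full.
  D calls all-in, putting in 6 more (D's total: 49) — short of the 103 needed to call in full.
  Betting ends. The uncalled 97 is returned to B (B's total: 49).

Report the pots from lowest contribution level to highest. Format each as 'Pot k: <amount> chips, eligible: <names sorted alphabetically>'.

Pot 1: 100 chips, eligible: A, B, C, D
Pot 2: 57 chips, eligible: B, C, D
Pot 3: 10 chips, eligible: B, D

Derivation:
Contributions (after 97 returned to B): A=25, B=49, C=44, D=49
Pot levels (distinct totals of non-folded players): 25, 44, 49
Layer 1-25: 25 each from A, B, C, D = 25*4 = 100 chips; eligible A, B, C, D
Layer 26-44: 19 each from B, C, D = 19*3 = 57 chips; eligible B, C, D
Layer 45-49: 5 each from B, D = 5*2 = 10 chips; eligible B, D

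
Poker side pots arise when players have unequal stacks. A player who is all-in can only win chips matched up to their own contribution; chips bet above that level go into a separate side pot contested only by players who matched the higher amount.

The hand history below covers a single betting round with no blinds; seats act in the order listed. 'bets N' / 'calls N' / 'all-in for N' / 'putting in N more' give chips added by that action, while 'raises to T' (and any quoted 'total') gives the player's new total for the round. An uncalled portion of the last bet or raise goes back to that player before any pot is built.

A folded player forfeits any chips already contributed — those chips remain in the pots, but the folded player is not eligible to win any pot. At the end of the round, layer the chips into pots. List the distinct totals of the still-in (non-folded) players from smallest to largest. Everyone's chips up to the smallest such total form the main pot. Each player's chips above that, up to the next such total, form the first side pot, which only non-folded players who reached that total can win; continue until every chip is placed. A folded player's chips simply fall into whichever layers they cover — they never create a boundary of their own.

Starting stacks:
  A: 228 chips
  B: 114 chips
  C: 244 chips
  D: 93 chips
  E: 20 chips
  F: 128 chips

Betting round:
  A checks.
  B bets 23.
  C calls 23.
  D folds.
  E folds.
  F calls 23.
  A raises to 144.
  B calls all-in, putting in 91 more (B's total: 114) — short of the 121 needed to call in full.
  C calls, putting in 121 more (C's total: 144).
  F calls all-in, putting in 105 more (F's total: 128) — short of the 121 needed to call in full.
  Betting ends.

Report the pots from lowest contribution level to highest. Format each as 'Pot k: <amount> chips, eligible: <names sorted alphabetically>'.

Pot 1: 456 chips, eligible: A, B, C, F
Pot 2: 42 chips, eligible: A, C, F
Pot 3: 32 chips, eligible: A, C

Derivation:
Contributions: A=144, B=114, C=144, F=128
Folded: D, E
Pot levels (distinct totals of non-folded players): 114, 128, 144
Layer 1-114: 114 each from A, B, C, F = 114*4 = 456 chips; eligible A, B, C, F
Layer 115-128: 14 each from A, C, F = 14*3 = 42 chips; eligible A, C, F
Layer 129-144: 16 each from A, C = 16*2 = 32 chips; eligible A, C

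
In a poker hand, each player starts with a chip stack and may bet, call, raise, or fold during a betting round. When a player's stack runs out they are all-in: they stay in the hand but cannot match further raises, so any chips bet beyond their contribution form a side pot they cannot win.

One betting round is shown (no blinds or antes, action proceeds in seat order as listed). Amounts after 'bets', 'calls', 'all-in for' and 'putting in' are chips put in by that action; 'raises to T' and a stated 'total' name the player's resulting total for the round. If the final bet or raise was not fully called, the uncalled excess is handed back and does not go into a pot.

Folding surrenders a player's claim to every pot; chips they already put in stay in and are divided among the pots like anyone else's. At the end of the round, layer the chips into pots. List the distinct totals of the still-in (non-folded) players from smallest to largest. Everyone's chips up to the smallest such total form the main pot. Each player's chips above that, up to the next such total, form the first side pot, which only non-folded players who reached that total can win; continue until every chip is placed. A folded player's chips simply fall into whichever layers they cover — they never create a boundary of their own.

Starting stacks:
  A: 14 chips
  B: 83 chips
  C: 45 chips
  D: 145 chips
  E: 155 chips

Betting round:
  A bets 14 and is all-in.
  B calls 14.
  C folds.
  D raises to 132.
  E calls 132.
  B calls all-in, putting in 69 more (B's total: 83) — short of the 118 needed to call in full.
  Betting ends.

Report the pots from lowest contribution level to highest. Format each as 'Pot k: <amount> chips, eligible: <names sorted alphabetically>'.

Contributions: A=14, B=83, D=132, E=132
Folded: C
Pot levels (distinct totals of non-folded players): 14, 83, 132
Layer 1-14: 14 each from A, B, D, E = 14*4 = 56 chips; eligible A, B, D, E
Layer 15-83: 69 each from B, D, E = 69*3 = 207 chips; eligible B, D, E
Layer 84-132: 49 each from D, E = 49*2 = 98 chips; eligible D, E

Pot 1: 56 chips, eligible: A, B, D, E
Pot 2: 207 chips, eligible: B, D, E
Pot 3: 98 chips, eligible: D, E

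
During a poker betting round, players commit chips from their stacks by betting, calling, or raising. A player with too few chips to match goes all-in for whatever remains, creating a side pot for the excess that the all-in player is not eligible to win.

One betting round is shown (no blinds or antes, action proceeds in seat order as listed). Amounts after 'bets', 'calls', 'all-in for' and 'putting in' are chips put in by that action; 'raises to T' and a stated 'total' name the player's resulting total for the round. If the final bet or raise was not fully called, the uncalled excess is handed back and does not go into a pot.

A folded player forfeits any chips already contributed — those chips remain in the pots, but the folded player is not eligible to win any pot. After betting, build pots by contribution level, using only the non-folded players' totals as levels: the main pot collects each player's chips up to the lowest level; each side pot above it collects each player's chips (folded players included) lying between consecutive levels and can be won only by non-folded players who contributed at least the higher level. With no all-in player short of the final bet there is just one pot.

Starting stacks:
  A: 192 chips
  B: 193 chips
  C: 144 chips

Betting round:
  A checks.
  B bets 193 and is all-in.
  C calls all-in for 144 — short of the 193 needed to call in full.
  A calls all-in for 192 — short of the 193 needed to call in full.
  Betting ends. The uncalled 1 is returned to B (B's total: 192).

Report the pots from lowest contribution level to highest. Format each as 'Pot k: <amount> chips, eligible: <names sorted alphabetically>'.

Pot 1: 432 chips, eligible: A, B, C
Pot 2: 96 chips, eligible: A, B

Derivation:
Contributions (after 1 returned to B): A=192, B=192, C=144
Pot levels (distinct totals of non-folded players): 144, 192
Layer 1-144: 144 each from A, B, C = 144*3 = 432 chips; eligible A, B, C
Layer 145-192: 48 each from A, B = 48*2 = 96 chips; eligible A, B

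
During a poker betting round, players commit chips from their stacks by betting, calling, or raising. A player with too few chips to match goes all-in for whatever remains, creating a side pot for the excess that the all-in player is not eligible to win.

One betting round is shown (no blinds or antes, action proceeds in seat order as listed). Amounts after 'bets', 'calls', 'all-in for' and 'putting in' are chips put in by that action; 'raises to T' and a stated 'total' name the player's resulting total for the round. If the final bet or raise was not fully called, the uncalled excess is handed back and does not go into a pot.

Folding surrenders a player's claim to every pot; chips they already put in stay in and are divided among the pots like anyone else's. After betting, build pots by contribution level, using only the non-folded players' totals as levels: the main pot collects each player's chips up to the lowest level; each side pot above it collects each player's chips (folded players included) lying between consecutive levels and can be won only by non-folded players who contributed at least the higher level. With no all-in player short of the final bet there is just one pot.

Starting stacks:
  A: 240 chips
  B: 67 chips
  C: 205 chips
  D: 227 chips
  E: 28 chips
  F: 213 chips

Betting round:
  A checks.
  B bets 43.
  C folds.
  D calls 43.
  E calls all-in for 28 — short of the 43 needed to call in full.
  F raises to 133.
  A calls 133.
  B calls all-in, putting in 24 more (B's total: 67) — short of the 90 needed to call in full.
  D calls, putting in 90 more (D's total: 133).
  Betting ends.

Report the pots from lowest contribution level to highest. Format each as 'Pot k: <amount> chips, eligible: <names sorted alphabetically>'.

Pot 1: 140 chips, eligible: A, B, D, E, F
Pot 2: 156 chips, eligible: A, B, D, F
Pot 3: 198 chips, eligible: A, D, F

Derivation:
Contributions: A=133, B=67, D=133, E=28, F=133
Folded: C
Pot levels (distinct totals of non-folded players): 28, 67, 133
Layer 1-28: 28 each from A, B, D, E, F = 28*5 = 140 chips; eligible A, B, D, E, F
Layer 29-67: 39 each from A, B, D, F = 39*4 = 156 chips; eligible A, B, D, F
Layer 68-133: 66 each from A, D, F = 66*3 = 198 chips; eligible A, D, F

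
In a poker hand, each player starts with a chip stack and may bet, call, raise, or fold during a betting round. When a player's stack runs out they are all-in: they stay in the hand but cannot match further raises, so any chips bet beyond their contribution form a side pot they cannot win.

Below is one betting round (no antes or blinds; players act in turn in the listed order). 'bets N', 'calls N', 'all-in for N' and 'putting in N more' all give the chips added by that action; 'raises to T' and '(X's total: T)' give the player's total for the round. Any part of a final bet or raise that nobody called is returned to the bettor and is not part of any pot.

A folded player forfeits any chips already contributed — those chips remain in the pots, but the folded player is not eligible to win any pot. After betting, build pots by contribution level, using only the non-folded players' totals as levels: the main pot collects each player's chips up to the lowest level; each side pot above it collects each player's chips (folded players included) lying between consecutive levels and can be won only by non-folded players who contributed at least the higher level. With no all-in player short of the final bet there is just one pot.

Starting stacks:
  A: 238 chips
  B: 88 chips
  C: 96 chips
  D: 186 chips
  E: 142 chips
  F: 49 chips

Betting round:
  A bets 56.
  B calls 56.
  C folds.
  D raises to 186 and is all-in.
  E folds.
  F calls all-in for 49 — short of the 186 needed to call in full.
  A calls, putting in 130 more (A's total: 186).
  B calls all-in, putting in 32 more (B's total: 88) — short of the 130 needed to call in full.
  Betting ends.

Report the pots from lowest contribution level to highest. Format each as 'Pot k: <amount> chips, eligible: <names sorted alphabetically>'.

Contributions: A=186, B=88, D=186, F=49
Folded: C, E
Pot levels (distinct totals of non-folded players): 49, 88, 186
Layer 1-49: 49 each from A, B, D, F = 49*4 = 196 chips; eligible A, B, D, F
Layer 50-88: 39 each from A, B, D = 39*3 = 117 chips; eligible A, B, D
Layer 89-186: 98 each from A, D = 98*2 = 196 chips; eligible A, D

Pot 1: 196 chips, eligible: A, B, D, F
Pot 2: 117 chips, eligible: A, B, D
Pot 3: 196 chips, eligible: A, D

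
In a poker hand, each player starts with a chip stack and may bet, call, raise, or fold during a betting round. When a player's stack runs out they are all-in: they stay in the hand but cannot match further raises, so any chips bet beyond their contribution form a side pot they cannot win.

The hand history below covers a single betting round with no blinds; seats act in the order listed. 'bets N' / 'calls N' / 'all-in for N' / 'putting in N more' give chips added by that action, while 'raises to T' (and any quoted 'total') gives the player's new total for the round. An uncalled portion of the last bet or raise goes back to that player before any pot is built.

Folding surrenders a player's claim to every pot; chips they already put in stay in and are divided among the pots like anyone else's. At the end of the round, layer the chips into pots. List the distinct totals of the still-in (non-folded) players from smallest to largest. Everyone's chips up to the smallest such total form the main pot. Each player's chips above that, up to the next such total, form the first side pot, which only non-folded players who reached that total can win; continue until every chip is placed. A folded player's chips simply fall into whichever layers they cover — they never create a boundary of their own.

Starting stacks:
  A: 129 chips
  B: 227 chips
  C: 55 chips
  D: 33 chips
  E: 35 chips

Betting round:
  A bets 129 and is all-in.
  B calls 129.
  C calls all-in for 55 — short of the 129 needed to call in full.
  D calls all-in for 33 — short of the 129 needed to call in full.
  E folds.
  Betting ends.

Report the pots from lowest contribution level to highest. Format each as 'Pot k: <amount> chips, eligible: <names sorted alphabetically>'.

Contributions: A=129, B=129, C=55, D=33
Folded: E
Pot levels (distinct totals of non-folded players): 33, 55, 129
Layer 1-33: 33 each from A, B, C, D = 33*4 = 132 chips; eligible A, B, C, D
Layer 34-55: 22 each from A, B, C = 22*3 = 66 chips; eligible A, B, C
Layer 56-129: 74 each from A, B = 74*2 = 148 chips; eligible A, B

Pot 1: 132 chips, eligible: A, B, C, D
Pot 2: 66 chips, eligible: A, B, C
Pot 3: 148 chips, eligible: A, B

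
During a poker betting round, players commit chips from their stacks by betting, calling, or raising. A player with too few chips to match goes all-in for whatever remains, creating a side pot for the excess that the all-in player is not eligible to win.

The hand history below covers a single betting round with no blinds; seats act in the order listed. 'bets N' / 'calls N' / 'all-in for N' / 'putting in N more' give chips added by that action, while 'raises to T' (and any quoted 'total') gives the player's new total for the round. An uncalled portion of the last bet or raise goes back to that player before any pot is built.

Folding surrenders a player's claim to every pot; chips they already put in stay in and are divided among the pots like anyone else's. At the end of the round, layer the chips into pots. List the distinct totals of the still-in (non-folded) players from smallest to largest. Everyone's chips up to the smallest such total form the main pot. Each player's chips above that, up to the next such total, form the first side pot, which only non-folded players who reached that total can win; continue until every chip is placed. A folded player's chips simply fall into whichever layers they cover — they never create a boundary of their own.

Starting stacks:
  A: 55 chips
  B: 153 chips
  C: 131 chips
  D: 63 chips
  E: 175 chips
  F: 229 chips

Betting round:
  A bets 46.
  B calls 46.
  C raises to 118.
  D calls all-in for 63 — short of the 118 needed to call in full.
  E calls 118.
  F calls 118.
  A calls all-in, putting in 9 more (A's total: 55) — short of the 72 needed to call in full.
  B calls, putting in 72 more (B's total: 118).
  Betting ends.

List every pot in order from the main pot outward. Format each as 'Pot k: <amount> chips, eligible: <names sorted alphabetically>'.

Contributions: A=55, B=118, C=118, D=63, E=118, F=118
Pot levels (distinct totals of non-folded players): 55, 63, 118
Layer 1-55: 55 each from A, B, C, D, E, F = 55*6 = 330 chips; eligible A, B, C, D, E, F
Layer 56-63: 8 each from B, C, D, E, F = 8*5 = 40 chips; eligible B, C, D, E, F
Layer 64-118: 55 each from B, C, E, F = 55*4 = 220 chips; eligible B, C, E, F

Pot 1: 330 chips, eligible: A, B, C, D, E, F
Pot 2: 40 chips, eligible: B, C, D, E, F
Pot 3: 220 chips, eligible: B, C, E, F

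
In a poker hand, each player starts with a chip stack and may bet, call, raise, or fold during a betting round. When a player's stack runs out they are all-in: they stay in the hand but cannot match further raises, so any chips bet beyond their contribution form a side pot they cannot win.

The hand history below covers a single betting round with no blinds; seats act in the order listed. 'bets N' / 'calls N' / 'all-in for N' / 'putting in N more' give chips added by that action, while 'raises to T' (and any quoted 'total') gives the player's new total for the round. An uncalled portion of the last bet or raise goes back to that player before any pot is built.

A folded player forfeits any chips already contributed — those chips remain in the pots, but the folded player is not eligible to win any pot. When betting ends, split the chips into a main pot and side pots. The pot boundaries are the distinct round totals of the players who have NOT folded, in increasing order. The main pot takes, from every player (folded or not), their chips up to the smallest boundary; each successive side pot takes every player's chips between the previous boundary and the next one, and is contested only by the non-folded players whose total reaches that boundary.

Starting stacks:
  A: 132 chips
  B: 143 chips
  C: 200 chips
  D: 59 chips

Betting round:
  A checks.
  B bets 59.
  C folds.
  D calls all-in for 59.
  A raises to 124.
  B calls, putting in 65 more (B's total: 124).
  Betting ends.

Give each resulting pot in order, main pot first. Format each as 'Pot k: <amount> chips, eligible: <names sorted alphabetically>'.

Contributions: A=124, B=124, D=59
Folded: C
Pot levels (distinct totals of non-folded players): 59, 124
Layer 1-59: 59 each from A, B, D = 59*3 = 177 chips; eligible A, B, D
Layer 60-124: 65 each from A, B = 65*2 = 130 chips; eligible A, B

Pot 1: 177 chips, eligible: A, B, D
Pot 2: 130 chips, eligible: A, B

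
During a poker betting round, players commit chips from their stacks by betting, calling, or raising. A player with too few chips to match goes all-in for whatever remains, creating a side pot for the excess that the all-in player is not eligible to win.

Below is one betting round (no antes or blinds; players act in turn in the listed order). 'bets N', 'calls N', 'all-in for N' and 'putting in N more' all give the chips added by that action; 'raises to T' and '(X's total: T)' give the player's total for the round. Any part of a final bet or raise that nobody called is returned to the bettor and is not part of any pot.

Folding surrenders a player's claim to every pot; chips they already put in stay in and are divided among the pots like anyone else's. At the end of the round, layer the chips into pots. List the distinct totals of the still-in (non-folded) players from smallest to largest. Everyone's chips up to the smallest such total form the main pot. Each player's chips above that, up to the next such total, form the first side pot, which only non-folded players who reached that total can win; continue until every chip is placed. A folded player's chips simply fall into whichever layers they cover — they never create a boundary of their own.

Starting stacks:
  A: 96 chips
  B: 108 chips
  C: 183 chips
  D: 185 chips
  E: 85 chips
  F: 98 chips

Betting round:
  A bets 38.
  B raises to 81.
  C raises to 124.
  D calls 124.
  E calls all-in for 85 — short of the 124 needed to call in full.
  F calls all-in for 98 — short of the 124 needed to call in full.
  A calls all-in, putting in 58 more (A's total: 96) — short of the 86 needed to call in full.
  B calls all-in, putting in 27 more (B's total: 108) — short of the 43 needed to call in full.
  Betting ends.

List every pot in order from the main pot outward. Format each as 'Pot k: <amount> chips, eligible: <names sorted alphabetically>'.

Contributions: A=96, B=108, C=124, D=124, E=85, F=98
Pot levels (distinct totals of non-folded players): 85, 96, 98, 108, 124
Layer 1-85: 85 each from A, B, C, D, E, F = 85*6 = 510 chips; eligible A, B, C, D, E, F
Layer 86-96: 11 each from A, B, C, D, F = 11*5 = 55 chips; eligible A, B, C, D, F
Layer 97-98: 2 each from B, C, D, F = 2*4 = 8 chips; eligible B, C, D, F
Layer 99-108: 10 each from B, C, D = 10*3 = 30 chips; eligible B, C, D
Layer 109-124: 16 each from C, D = 16*2 = 32 chips; eligible C, D

Pot 1: 510 chips, eligible: A, B, C, D, E, F
Pot 2: 55 chips, eligible: A, B, C, D, F
Pot 3: 8 chips, eligible: B, C, D, F
Pot 4: 30 chips, eligible: B, C, D
Pot 5: 32 chips, eligible: C, D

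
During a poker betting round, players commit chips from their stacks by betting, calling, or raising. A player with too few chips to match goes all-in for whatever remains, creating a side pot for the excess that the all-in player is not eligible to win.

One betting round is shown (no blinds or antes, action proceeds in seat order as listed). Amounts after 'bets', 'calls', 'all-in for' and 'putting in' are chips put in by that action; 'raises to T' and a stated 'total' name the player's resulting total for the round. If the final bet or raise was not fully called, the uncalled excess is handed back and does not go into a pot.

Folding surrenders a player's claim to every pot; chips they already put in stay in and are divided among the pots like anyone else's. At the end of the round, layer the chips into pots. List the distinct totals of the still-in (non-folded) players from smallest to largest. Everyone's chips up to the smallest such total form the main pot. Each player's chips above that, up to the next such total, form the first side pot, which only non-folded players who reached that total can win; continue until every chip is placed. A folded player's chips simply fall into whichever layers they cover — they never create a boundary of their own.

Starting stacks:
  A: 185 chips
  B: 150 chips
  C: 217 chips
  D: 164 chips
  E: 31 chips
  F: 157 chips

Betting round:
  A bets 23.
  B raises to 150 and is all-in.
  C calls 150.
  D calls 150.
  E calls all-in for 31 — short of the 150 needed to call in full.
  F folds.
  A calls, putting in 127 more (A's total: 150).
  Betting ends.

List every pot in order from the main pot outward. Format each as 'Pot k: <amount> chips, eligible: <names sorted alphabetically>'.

Contributions: A=150, B=150, C=150, D=150, E=31
Folded: F
Pot levels (distinct totals of non-folded players): 31, 150
Layer 1-31: 31 each from A, B, C, D, E = 31*5 = 155 chips; eligible A, B, C, D, E
Layer 32-150: 119 each from A, B, C, D = 119*4 = 476 chips; eligible A, B, C, D

Pot 1: 155 chips, eligible: A, B, C, D, E
Pot 2: 476 chips, eligible: A, B, C, D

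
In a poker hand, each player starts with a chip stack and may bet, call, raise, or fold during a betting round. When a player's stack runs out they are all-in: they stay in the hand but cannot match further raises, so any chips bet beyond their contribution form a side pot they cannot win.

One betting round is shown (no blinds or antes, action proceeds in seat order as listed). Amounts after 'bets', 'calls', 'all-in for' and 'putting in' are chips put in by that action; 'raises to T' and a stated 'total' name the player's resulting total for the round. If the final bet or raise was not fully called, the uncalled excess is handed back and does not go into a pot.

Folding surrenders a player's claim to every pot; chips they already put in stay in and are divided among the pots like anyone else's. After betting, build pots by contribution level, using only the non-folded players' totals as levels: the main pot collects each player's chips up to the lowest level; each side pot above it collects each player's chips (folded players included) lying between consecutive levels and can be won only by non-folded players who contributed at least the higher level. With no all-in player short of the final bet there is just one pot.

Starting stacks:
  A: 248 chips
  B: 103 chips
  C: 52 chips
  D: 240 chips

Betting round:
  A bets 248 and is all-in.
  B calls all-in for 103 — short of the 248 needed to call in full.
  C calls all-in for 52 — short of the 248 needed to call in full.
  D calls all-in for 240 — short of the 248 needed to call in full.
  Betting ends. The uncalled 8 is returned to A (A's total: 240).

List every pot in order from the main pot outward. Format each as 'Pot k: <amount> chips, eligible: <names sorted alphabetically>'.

Contributions (after 8 returned to A): A=240, B=103, C=52, D=240
Pot levels (distinct totals of non-folded players): 52, 103, 240
Layer 1-52: 52 each from A, B, C, D = 52*4 = 208 chips; eligible A, B, C, D
Layer 53-103: 51 each from A, B, D = 51*3 = 153 chips; eligible A, B, D
Layer 104-240: 137 each from A, D = 137*2 = 274 chips; eligible A, D

Pot 1: 208 chips, eligible: A, B, C, D
Pot 2: 153 chips, eligible: A, B, D
Pot 3: 274 chips, eligible: A, D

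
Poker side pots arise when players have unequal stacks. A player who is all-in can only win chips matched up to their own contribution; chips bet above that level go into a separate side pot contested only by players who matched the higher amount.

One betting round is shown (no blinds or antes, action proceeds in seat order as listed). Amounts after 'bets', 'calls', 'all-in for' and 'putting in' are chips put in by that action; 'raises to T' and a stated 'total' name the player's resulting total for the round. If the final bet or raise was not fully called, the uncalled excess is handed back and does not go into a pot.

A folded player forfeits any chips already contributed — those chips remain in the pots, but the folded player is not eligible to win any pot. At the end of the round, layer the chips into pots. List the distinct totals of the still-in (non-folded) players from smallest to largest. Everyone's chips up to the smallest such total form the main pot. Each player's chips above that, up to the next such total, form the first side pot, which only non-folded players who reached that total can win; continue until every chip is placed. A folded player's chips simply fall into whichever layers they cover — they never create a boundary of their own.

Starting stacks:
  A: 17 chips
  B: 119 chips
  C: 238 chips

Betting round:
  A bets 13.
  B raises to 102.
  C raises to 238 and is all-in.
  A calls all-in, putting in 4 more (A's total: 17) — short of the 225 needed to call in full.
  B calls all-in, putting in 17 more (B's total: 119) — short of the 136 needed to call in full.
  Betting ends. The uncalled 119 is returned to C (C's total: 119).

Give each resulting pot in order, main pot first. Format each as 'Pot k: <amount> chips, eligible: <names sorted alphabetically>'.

Pot 1: 51 chips, eligible: A, B, C
Pot 2: 204 chips, eligible: B, C

Derivation:
Contributions (after 119 returned to C): A=17, B=119, C=119
Pot levels (distinct totals of non-folded players): 17, 119
Layer 1-17: 17 each from A, B, C = 17*3 = 51 chips; eligible A, B, C
Layer 18-119: 102 each from B, C = 102*2 = 204 chips; eligible B, C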